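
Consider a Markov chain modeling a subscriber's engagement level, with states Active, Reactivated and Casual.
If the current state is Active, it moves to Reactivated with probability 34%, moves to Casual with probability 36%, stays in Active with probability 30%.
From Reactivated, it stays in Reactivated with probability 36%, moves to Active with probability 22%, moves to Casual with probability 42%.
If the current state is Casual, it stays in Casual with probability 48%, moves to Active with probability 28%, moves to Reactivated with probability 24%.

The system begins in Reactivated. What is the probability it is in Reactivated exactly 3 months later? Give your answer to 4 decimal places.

0.3029

Propagate the distribution vector 3 months from Reactivated.
After 0 months: (0.0000, 1.0000, 0.0000)
After 1 month: (0.2200, 0.3600, 0.4200)
After 2 months: (0.2628, 0.3052, 0.4320)
After 3 months: (0.2669, 0.3029, 0.4302)
P(in Reactivated after 3 months) = 0.3029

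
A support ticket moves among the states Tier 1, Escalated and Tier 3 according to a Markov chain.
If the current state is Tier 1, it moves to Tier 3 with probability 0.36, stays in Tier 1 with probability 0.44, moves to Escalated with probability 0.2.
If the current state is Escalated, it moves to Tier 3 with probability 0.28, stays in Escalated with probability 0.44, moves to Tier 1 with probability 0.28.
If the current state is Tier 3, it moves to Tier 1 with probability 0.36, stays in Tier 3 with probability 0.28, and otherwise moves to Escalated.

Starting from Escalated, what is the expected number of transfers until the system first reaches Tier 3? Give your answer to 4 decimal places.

3.2609

Let t(s) be the expected number of transfers to first reach Tier 3 from state s, with t(Tier 3) = 0. Conditioning on the first transfer:
t(Tier 1) = 1 + 0.44·t(Tier 1) + 0.2·t(Escalated)
t(Escalated) = 1 + 0.28·t(Tier 1) + 0.44·t(Escalated)
Solving: t(Tier 1) = 2.9503, t(Escalated) = 3.2609.
Expected transfers from Escalated to Tier 3: 3.2609.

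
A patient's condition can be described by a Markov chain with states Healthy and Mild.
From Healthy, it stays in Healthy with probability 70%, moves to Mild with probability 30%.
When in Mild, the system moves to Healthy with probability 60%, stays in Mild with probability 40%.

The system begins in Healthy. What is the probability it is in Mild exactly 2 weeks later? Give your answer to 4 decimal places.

0.3300

Sum over the intermediate state after 1 week:
P = P(Healthy→Healthy)·P(Healthy→Mild) + P(Healthy→Mild)·P(Mild→Mild)
  = 0.7×0.3 + 0.3×0.4
  = 0.2100 + 0.1200 = 0.3300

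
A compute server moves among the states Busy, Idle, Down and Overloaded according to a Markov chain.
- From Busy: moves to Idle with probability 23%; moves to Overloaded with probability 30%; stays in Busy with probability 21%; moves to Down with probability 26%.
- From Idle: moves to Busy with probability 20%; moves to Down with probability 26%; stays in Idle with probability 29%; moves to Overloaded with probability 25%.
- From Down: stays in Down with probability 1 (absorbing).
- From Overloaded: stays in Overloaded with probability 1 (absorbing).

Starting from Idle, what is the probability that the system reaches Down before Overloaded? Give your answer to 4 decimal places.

Let h(s) be the probability of absorption at Down starting from transient state s. Then h(Down) = 1 and h(Overloaded) = 0. By first-step analysis:
h(Busy) = 0.21·h(Busy) + 0.23·h(Idle) + 0.26·1 + 0.3·0
h(Idle) = 0.2·h(Busy) + 0.29·h(Idle) + 0.26·1 + 0.25·0
Solving: h(Busy) = 0.4747, h(Idle) = 0.4999.
Starting from Idle, the probability is 0.4999.

0.4999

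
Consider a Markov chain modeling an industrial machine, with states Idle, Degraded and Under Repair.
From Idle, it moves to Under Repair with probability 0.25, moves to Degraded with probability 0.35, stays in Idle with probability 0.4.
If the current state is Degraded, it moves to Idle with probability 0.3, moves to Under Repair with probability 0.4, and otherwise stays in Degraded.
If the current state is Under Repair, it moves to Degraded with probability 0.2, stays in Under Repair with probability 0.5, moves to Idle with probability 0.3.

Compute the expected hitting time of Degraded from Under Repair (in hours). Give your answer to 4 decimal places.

Let t(s) be the expected number of hours to first reach Degraded from state s, with t(Degraded) = 0. Conditioning on the first hour:
t(Idle) = 1 + 0.4·t(Idle) + 0.25·t(Under Repair)
t(Under Repair) = 1 + 0.3·t(Idle) + 0.5·t(Under Repair)
Solving: t(Idle) = 3.3333, t(Under Repair) = 4.0000.
Expected hours from Under Repair to Degraded: 4.0000.

4.0000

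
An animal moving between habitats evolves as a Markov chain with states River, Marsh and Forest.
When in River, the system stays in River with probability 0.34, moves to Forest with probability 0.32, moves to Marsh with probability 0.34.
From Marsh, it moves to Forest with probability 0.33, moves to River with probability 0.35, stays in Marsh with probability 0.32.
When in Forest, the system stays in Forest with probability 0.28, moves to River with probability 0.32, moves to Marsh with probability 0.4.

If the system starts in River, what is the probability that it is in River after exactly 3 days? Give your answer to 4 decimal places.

Propagate the distribution vector 3 days from River.
After 0 days: (1.0000, 0.0000, 0.0000)
After 1 day: (0.3400, 0.3400, 0.3200)
After 2 days: (0.3370, 0.3524, 0.3106)
After 3 days: (0.3373, 0.3516, 0.3111)
P(in River after 3 days) = 0.3373

0.3373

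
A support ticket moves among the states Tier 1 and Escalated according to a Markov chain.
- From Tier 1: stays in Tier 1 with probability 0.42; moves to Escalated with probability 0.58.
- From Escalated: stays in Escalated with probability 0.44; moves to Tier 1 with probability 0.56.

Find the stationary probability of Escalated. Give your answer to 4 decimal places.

Let the stationary distribution be π with π = πP and π_1 + π_2 = 1.
π_1 = 0.42·π_1 + 0.56·π_2
Solving with the normalization constraint gives π = (0.4912, 0.5088).
So the stationary probability of Escalated is 0.5088.

0.5088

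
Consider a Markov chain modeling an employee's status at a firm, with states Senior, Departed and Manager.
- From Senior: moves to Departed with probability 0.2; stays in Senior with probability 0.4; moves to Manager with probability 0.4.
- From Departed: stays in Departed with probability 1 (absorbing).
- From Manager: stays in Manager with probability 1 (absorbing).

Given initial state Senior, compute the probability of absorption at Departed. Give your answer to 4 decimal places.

0.3333

Let h(s) be the probability of absorption at Departed starting from transient state s. Then h(Departed) = 1 and h(Manager) = 0. By first-step analysis:
h(Senior) = 0.4·h(Senior) + 0.2·1 + 0.4·0
Solving: h(Senior) = 0.3333.
Starting from Senior, the probability is 0.3333.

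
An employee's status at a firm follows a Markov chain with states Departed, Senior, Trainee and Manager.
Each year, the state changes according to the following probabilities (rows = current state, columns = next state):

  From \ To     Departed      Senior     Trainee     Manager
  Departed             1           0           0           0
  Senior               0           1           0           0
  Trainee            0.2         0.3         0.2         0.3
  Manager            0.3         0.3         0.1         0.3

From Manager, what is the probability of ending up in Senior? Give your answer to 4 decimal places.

Let h(s) be the probability of absorption at Senior starting from transient state s. Then h(Senior) = 1 and h(Departed) = 0. By first-step analysis:
h(Trainee) = 0.2·0 + 0.3·1 + 0.2·h(Trainee) + 0.3·h(Manager)
h(Manager) = 0.3·0 + 0.3·1 + 0.1·h(Trainee) + 0.3·h(Manager)
Solving: h(Trainee) = 0.5660, h(Manager) = 0.5094.
Starting from Manager, the probability is 0.5094.

0.5094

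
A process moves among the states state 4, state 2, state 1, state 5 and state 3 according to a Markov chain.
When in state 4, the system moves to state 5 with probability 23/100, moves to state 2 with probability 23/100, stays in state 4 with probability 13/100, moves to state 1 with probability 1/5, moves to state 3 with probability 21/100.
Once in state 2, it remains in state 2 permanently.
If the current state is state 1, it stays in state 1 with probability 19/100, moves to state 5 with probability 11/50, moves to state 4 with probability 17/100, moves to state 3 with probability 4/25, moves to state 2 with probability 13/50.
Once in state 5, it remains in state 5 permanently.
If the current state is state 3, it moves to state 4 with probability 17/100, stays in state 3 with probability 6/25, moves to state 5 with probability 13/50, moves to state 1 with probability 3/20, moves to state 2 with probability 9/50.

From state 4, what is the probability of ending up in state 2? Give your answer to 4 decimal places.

0.4902

Let h(s) be the probability of absorption at state 2 starting from transient state s. Then h(state 2) = 1 and h(state 5) = 0. By first-step analysis:
h(state 4) = 0.13·h(state 4) + 0.23·1 + 0.2·h(state 1) + 0.23·0 + 0.21·h(state 3)
h(state 1) = 0.17·h(state 4) + 0.26·1 + 0.19·h(state 1) + 0.22·0 + 0.16·h(state 3)
h(state 3) = 0.17·h(state 4) + 0.18·1 + 0.15·h(state 1) + 0.26·0 + 0.24·h(state 3)
Solving: h(state 4) = 0.4902, h(state 1) = 0.5123, h(state 3) = 0.4476.
Starting from state 4, the probability is 0.4902.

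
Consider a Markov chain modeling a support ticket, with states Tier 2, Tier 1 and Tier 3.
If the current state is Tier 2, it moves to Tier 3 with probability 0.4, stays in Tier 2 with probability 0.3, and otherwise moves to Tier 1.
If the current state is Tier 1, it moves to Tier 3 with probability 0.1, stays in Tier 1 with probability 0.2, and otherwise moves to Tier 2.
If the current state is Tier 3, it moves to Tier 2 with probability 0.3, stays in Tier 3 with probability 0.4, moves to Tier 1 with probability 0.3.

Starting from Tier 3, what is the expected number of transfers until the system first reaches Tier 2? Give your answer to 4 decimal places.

2.4444

Let t(s) be the expected number of transfers to first reach Tier 2 from state s, with t(Tier 2) = 0. Conditioning on the first transfer:
t(Tier 1) = 1 + 0.2·t(Tier 1) + 0.1·t(Tier 3)
t(Tier 3) = 1 + 0.3·t(Tier 1) + 0.4·t(Tier 3)
Solving: t(Tier 1) = 1.5556, t(Tier 3) = 2.4444.
Expected transfers from Tier 3 to Tier 2: 2.4444.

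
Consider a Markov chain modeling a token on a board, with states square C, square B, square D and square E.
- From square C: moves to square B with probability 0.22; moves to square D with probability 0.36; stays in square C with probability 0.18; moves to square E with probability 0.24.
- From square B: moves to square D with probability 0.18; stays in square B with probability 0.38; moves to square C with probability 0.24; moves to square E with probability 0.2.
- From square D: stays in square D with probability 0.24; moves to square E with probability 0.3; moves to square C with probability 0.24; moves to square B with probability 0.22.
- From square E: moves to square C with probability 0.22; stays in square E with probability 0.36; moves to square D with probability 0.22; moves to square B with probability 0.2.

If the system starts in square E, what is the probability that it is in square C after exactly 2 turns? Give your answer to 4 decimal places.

Propagate the distribution vector 2 turns from square E.
After 0 turns: (0.0000, 0.0000, 0.0000, 1.0000)
After 1 turn: (0.2200, 0.2000, 0.2200, 0.3600)
After 2 turns: (0.2196, 0.2448, 0.2472, 0.2884)
P(in square C after 2 turns) = 0.2196

0.2196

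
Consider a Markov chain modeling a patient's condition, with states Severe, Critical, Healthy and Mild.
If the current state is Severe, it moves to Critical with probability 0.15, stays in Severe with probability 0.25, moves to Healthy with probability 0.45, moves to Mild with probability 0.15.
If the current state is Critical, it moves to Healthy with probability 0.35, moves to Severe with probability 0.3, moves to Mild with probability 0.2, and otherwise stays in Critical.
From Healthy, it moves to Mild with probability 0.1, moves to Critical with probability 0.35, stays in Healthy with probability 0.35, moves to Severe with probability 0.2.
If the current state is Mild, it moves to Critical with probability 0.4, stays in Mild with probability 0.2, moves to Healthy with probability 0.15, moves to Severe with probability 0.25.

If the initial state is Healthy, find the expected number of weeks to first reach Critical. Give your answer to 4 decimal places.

Let t(s) be the expected number of weeks to first reach Critical from state s, with t(Critical) = 0. Conditioning on the first week:
t(Severe) = 1 + 0.25·t(Severe) + 0.45·t(Healthy) + 0.15·t(Mild)
t(Healthy) = 1 + 0.2·t(Severe) + 0.35·t(Healthy) + 0.1·t(Mild)
t(Mild) = 1 + 0.25·t(Severe) + 0.15·t(Healthy) + 0.2·t(Mild)
Solving: t(Severe) = 3.8631, t(Healthy) = 3.1974, t(Mild) = 3.0567.
Expected weeks from Healthy to Critical: 3.1974.

3.1974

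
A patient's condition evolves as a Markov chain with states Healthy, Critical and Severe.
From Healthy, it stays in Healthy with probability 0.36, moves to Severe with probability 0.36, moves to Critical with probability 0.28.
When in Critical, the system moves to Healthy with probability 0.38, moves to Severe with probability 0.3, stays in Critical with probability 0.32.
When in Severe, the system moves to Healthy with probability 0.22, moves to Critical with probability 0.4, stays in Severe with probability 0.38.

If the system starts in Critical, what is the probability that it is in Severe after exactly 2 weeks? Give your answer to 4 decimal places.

0.3468

Sum over the intermediate state after 1 week:
P = P(Critical→Healthy)·P(Healthy→Severe) + P(Critical→Critical)·P(Critical→Severe) + P(Critical→Severe)·P(Severe→Severe)
  = 0.38×0.36 + 0.32×0.3 + 0.3×0.38
  = 0.1368 + 0.0960 + 0.1140 = 0.3468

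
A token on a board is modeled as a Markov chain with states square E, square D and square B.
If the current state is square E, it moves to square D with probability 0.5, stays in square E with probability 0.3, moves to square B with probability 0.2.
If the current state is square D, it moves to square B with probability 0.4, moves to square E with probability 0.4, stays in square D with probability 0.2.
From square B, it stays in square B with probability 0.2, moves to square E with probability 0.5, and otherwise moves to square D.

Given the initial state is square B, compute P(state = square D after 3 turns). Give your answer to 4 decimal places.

0.3370

Propagate the distribution vector 3 turns from square B.
After 0 turns: (0.0000, 0.0000, 1.0000)
After 1 turn: (0.5000, 0.3000, 0.2000)
After 2 turns: (0.3700, 0.3700, 0.2600)
After 3 turns: (0.3890, 0.3370, 0.2740)
P(in square D after 3 turns) = 0.3370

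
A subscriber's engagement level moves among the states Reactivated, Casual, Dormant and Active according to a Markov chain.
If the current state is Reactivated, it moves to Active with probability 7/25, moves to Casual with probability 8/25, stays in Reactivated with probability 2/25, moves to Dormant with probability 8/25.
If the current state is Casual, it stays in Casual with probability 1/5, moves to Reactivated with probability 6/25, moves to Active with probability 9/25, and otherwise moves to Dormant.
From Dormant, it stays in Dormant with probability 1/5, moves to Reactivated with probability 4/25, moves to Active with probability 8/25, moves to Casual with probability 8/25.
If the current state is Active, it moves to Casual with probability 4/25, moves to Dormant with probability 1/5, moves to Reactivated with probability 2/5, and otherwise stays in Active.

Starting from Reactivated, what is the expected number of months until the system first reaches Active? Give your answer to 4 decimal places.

Let t(s) be the expected number of months to first reach Active from state s, with t(Active) = 0. Conditioning on the first month:
t(Reactivated) = 1 + 0.08·t(Reactivated) + 0.32·t(Casual) + 0.32·t(Dormant)
t(Casual) = 1 + 0.24·t(Reactivated) + 0.2·t(Casual) + 0.2·t(Dormant)
t(Dormant) = 1 + 0.16·t(Reactivated) + 0.32·t(Casual) + 0.2·t(Dormant)
Solving: t(Reactivated) = 3.1943, t(Casual) = 2.9783, t(Dormant) = 3.0802.
Expected months from Reactivated to Active: 3.1943.

3.1943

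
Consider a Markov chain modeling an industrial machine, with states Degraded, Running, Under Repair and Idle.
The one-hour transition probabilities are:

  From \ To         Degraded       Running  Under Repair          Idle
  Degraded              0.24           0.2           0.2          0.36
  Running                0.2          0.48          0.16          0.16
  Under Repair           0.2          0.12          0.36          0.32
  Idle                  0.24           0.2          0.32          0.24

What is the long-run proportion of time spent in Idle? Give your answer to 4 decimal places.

0.2676

Let the stationary distribution be π with π = πP and π_1 + π_2 + π_3 + π_4 = 1.
π_1 = 0.24·π_1 + 0.2·π_2 + 0.2·π_3 + 0.24·π_4
π_2 = 0.2·π_1 + 0.48·π_2 + 0.12·π_3 + 0.2·π_4
π_3 = 0.2·π_1 + 0.16·π_2 + 0.36·π_3 + 0.32·π_4
Solving with the normalization constraint gives π = (0.2195, 0.2484, 0.2645, 0.2676).
So the stationary probability of Idle is 0.2676.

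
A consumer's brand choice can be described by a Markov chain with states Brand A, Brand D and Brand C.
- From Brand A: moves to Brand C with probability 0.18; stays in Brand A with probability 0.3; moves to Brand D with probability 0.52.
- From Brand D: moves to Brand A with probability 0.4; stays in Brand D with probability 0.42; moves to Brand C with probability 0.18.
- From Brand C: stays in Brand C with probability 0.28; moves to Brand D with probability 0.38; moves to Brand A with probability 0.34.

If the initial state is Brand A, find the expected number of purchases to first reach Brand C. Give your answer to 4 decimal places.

Let t(s) be the expected number of purchases to first reach Brand C from state s, with t(Brand C) = 0. Conditioning on the first purchase:
t(Brand A) = 1 + 0.3·t(Brand A) + 0.52·t(Brand D)
t(Brand D) = 1 + 0.4·t(Brand A) + 0.42·t(Brand D)
Solving: t(Brand A) = 5.5556, t(Brand D) = 5.5556.
Expected purchases from Brand A to Brand C: 5.5556.

5.5556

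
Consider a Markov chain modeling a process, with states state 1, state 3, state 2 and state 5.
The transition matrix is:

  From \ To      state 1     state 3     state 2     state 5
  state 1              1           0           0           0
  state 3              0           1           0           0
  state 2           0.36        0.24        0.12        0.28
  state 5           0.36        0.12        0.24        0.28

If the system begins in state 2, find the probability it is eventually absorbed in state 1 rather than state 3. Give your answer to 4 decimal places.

Let h(s) be the probability of absorption at state 1 starting from transient state s. Then h(state 1) = 1 and h(state 3) = 0. By first-step analysis:
h(state 2) = 0.36·1 + 0.24·0 + 0.12·h(state 2) + 0.28·h(state 5)
h(state 5) = 0.36·1 + 0.12·0 + 0.24·h(state 2) + 0.28·h(state 5)
Solving: h(state 2) = 0.6356, h(state 5) = 0.7119.
Starting from state 2, the probability is 0.6356.

0.6356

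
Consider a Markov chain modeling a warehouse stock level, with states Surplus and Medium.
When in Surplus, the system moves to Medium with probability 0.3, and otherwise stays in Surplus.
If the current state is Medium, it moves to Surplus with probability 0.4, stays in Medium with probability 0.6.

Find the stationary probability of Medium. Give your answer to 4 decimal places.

0.4286

Let the stationary distribution be π with π = πP and π_1 + π_2 = 1.
π_1 = 0.7·π_1 + 0.4·π_2
Solving with the normalization constraint gives π = (0.5714, 0.4286).
So the stationary probability of Medium is 0.4286.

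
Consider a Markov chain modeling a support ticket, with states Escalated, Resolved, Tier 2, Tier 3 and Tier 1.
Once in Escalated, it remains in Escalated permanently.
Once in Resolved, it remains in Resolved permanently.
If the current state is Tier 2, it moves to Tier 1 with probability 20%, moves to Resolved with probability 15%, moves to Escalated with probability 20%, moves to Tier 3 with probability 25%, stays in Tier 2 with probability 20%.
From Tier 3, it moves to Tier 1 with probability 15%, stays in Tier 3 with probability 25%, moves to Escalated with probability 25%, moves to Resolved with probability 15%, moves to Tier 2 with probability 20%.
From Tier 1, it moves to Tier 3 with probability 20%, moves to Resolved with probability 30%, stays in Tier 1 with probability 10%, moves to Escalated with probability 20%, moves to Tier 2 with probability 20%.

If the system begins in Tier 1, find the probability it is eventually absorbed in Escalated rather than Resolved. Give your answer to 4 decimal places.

Let h(s) be the probability of absorption at Escalated starting from transient state s. Then h(Escalated) = 1 and h(Resolved) = 0. By first-step analysis:
h(Tier 2) = 0.2·1 + 0.15·0 + 0.2·h(Tier 2) + 0.25·h(Tier 3) + 0.2·h(Tier 1)
h(Tier 3) = 0.25·1 + 0.15·0 + 0.2·h(Tier 2) + 0.25·h(Tier 3) + 0.15·h(Tier 1)
h(Tier 1) = 0.2·1 + 0.3·0 + 0.2·h(Tier 2) + 0.2·h(Tier 3) + 0.1·h(Tier 1)
Solving: h(Tier 2) = 0.5470, h(Tier 3) = 0.5734, h(Tier 1) = 0.4712.
Starting from Tier 1, the probability is 0.4712.

0.4712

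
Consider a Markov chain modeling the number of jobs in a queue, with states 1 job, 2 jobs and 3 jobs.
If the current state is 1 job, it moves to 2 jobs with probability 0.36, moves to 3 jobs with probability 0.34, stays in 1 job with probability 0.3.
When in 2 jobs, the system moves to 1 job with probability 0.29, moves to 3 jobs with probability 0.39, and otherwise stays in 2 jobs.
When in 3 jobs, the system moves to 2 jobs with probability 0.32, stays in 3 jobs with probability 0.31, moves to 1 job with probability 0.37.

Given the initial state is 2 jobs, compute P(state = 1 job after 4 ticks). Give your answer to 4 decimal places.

0.3209

Propagate the distribution vector 4 ticks from 2 jobs.
After 0 ticks: (0.0000, 1.0000, 0.0000)
After 1 tick: (0.2900, 0.3200, 0.3900)
After 2 ticks: (0.3241, 0.3316, 0.3443)
After 3 ticks: (0.3208, 0.3330, 0.3463)
After 4 ticks: (0.3209, 0.3328, 0.3463)
P(in 1 job after 4 ticks) = 0.3209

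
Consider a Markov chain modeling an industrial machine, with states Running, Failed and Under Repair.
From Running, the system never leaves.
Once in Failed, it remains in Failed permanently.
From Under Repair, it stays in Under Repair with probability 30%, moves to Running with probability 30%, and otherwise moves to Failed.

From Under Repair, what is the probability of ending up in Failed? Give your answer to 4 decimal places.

0.5714

Let h(s) be the probability of absorption at Failed starting from transient state s. Then h(Failed) = 1 and h(Running) = 0. By first-step analysis:
h(Under Repair) = 0.3·0 + 0.4·1 + 0.3·h(Under Repair)
Solving: h(Under Repair) = 0.5714.
Starting from Under Repair, the probability is 0.5714.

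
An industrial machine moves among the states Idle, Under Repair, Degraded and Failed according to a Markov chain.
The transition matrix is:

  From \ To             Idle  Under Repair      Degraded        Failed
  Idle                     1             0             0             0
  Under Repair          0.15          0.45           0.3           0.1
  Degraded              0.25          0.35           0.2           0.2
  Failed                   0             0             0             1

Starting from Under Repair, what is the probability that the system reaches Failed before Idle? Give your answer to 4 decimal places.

0.4179

Let h(s) be the probability of absorption at Failed starting from transient state s. Then h(Failed) = 1 and h(Idle) = 0. By first-step analysis:
h(Under Repair) = 0.15·0 + 0.45·h(Under Repair) + 0.3·h(Degraded) + 0.1·1
h(Degraded) = 0.25·0 + 0.35·h(Under Repair) + 0.2·h(Degraded) + 0.2·1
Solving: h(Under Repair) = 0.4179, h(Degraded) = 0.4328.
Starting from Under Repair, the probability is 0.4179.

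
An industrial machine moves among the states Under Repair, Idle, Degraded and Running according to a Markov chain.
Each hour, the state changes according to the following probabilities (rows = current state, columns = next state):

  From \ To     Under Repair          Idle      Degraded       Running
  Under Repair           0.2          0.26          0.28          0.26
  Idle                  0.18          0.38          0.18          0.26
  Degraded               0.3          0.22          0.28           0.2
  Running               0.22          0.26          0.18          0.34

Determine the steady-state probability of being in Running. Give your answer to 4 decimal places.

0.2680

Let the stationary distribution be π with π = πP and π_1 + π_2 + π_3 + π_4 = 1.
π_1 = 0.2·π_1 + 0.18·π_2 + 0.3·π_3 + 0.22·π_4
π_2 = 0.26·π_1 + 0.38·π_2 + 0.22·π_3 + 0.26·π_4
π_3 = 0.28·π_1 + 0.18·π_2 + 0.28·π_3 + 0.18·π_4
Solving with the normalization constraint gives π = (0.2221, 0.2852, 0.2247, 0.2680).
So the stationary probability of Running is 0.2680.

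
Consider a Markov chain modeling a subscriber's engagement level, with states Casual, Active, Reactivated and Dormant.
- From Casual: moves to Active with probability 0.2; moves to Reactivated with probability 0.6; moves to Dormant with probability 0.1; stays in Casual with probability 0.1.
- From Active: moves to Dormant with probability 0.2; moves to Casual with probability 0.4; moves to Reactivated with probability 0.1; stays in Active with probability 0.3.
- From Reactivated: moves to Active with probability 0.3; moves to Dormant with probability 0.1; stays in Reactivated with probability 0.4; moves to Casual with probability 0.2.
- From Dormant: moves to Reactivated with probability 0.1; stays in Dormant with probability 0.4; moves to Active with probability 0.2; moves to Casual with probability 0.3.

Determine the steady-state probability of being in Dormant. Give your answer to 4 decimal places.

Let the stationary distribution be π with π = πP and π_1 + π_2 + π_3 + π_4 = 1.
π_1 = 0.1·π_1 + 0.4·π_2 + 0.2·π_3 + 0.3·π_4
π_2 = 0.2·π_1 + 0.3·π_2 + 0.3·π_3 + 0.2·π_4
π_3 = 0.6·π_1 + 0.1·π_2 + 0.4·π_3 + 0.1·π_4
Solving with the normalization constraint gives π = (0.2450, 0.2575, 0.3178, 0.1796).
So the stationary probability of Dormant is 0.1796.

0.1796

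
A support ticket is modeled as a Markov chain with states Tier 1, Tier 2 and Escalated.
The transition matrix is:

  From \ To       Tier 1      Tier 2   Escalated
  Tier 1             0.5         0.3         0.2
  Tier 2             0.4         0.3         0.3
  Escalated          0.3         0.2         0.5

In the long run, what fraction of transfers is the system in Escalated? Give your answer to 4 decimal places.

Let the stationary distribution be π with π = πP and π_1 + π_2 + π_3 = 1.
π_1 = 0.5·π_1 + 0.4·π_2 + 0.3·π_3
π_2 = 0.3·π_1 + 0.3·π_2 + 0.2·π_3
Solving with the normalization constraint gives π = (0.4085, 0.2676, 0.3239).
So the stationary probability of Escalated is 0.3239.

0.3239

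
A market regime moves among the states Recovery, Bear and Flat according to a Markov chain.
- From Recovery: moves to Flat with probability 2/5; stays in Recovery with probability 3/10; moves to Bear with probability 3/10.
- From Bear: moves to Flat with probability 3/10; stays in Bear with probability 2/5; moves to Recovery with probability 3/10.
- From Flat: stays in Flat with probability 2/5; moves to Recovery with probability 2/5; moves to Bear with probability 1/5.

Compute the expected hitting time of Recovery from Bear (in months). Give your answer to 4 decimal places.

Let t(s) be the expected number of months to first reach Recovery from state s, with t(Recovery) = 0. Conditioning on the first month:
t(Bear) = 1 + 0.4·t(Bear) + 0.3·t(Flat)
t(Flat) = 1 + 0.2·t(Bear) + 0.4·t(Flat)
Solving: t(Bear) = 3.0000, t(Flat) = 2.6667.
Expected months from Bear to Recovery: 3.0000.

3.0000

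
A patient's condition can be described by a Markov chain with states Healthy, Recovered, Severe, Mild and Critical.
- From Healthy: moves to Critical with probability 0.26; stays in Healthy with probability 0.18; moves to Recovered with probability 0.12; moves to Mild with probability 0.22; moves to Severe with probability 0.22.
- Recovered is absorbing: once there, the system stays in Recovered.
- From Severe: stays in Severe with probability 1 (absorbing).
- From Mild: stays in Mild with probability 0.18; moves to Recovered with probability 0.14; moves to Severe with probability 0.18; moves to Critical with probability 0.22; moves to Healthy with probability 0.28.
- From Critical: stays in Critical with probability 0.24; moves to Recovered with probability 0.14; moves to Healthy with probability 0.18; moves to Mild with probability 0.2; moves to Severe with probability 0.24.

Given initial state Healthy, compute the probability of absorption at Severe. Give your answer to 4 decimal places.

Let h(s) be the probability of absorption at Severe starting from transient state s. Then h(Severe) = 1 and h(Recovered) = 0. By first-step analysis:
h(Healthy) = 0.18·h(Healthy) + 0.12·0 + 0.22·1 + 0.22·h(Mild) + 0.26·h(Critical)
h(Mild) = 0.28·h(Healthy) + 0.14·0 + 0.18·1 + 0.18·h(Mild) + 0.22·h(Critical)
h(Critical) = 0.18·h(Healthy) + 0.14·0 + 0.24·1 + 0.2·h(Mild) + 0.24·h(Critical)
Solving: h(Healthy) = 0.6267, h(Mild) = 0.6004, h(Critical) = 0.6222.
Starting from Healthy, the probability is 0.6267.

0.6267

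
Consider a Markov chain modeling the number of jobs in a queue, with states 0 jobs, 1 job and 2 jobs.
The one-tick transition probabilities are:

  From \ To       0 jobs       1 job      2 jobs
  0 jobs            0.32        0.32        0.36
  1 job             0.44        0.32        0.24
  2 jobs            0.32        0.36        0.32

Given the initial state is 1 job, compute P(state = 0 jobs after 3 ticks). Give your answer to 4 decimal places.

Propagate the distribution vector 3 ticks from 1 job.
After 0 ticks: (0.0000, 1.0000, 0.0000)
After 1 tick: (0.4400, 0.3200, 0.2400)
After 2 ticks: (0.3584, 0.3296, 0.3120)
After 3 ticks: (0.3596, 0.3325, 0.3080)
P(in 0 jobs after 3 ticks) = 0.3596

0.3596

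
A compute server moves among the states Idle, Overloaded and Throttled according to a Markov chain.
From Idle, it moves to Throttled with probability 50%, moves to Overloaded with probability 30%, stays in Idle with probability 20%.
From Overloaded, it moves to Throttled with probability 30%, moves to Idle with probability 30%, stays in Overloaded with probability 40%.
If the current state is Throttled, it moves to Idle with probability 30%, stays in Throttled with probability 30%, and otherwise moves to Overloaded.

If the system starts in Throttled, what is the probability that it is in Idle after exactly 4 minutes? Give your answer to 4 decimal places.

0.2727

Propagate the distribution vector 4 minutes from Throttled.
After 0 minutes: (0.0000, 0.0000, 1.0000)
After 1 minute: (0.3000, 0.4000, 0.3000)
After 2 minutes: (0.2700, 0.3700, 0.3600)
After 3 minutes: (0.2730, 0.3730, 0.3540)
After 4 minutes: (0.2727, 0.3727, 0.3546)
P(in Idle after 4 minutes) = 0.2727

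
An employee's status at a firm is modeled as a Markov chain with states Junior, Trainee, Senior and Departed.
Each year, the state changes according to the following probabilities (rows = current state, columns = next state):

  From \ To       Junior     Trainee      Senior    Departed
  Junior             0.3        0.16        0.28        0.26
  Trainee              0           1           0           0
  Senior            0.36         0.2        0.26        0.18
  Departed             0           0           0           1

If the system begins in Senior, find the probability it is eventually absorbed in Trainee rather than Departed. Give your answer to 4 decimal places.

0.4736

Let h(s) be the probability of absorption at Trainee starting from transient state s. Then h(Trainee) = 1 and h(Departed) = 0. By first-step analysis:
h(Junior) = 0.3·h(Junior) + 0.16·1 + 0.28·h(Senior) + 0.26·0
h(Senior) = 0.36·h(Junior) + 0.2·1 + 0.26·h(Senior) + 0.18·0
Solving: h(Junior) = 0.4180, h(Senior) = 0.4736.
Starting from Senior, the probability is 0.4736.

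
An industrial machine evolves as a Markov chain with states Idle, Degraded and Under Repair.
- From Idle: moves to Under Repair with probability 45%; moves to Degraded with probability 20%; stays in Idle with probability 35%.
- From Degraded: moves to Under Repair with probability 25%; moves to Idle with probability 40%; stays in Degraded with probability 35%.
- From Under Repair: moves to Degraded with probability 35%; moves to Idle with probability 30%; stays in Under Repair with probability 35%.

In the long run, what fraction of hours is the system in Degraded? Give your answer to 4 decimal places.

0.2979

Let the stationary distribution be π with π = πP and π_1 + π_2 + π_3 = 1.
π_1 = 0.35·π_1 + 0.4·π_2 + 0.3·π_3
π_2 = 0.2·π_1 + 0.35·π_2 + 0.35·π_3
Solving with the normalization constraint gives π = (0.3472, 0.2979, 0.3549).
So the stationary probability of Degraded is 0.2979.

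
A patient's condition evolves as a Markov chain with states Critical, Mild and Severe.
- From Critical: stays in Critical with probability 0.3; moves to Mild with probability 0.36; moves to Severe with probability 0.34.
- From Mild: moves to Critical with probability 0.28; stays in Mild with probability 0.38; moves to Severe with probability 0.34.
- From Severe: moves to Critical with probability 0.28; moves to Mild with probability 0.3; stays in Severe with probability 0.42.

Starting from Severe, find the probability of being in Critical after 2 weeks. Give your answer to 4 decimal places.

0.2856

Sum over the intermediate state after 1 week:
P = P(Severe→Critical)·P(Critical→Critical) + P(Severe→Mild)·P(Mild→Critical) + P(Severe→Severe)·P(Severe→Critical)
  = 0.28×0.3 + 0.3×0.28 + 0.42×0.28
  = 0.0840 + 0.0840 + 0.1176 = 0.2856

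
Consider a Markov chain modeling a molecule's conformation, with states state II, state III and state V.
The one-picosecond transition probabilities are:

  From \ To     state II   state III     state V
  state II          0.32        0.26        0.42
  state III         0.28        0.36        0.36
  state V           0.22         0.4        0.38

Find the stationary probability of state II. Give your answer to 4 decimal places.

Let the stationary distribution be π with π = πP and π_1 + π_2 + π_3 = 1.
π_1 = 0.32·π_1 + 0.28·π_2 + 0.22·π_3
π_2 = 0.26·π_1 + 0.36·π_2 + 0.4·π_3
Solving with the normalization constraint gives π = (0.2677, 0.3486, 0.3837).
So the stationary probability of state II is 0.2677.

0.2677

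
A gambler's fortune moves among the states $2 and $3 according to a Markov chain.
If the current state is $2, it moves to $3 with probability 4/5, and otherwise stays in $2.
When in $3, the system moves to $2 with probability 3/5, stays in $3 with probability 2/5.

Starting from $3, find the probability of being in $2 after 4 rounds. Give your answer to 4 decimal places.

0.4176

Propagate the distribution vector 4 rounds from $3.
After 0 rounds: (0.0000, 1.0000)
After 1 round: (0.6000, 0.4000)
After 2 rounds: (0.3600, 0.6400)
After 3 rounds: (0.4560, 0.5440)
After 4 rounds: (0.4176, 0.5824)
P(in $2 after 4 rounds) = 0.4176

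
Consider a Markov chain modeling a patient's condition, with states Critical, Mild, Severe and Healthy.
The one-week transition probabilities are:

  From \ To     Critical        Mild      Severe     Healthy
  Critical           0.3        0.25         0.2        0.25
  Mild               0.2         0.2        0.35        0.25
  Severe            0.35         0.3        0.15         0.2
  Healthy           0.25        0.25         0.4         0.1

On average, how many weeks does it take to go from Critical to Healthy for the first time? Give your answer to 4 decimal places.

Let t(s) be the expected number of weeks to first reach Healthy from state s, with t(Healthy) = 0. Conditioning on the first week:
t(Critical) = 1 + 0.3·t(Critical) + 0.25·t(Mild) + 0.2·t(Severe)
t(Mild) = 1 + 0.2·t(Critical) + 0.2·t(Mild) + 0.35·t(Severe)
t(Severe) = 1 + 0.35·t(Critical) + 0.3·t(Mild) + 0.15·t(Severe)
Solving: t(Critical) = 4.1894, t(Mild) = 4.2181, t(Severe) = 4.3902.
Expected weeks from Critical to Healthy: 4.1894.

4.1894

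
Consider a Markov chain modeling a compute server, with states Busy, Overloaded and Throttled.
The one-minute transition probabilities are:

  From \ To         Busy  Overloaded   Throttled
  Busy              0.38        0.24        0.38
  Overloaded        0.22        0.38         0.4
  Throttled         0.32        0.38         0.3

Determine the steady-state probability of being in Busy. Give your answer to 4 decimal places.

0.3045

Let the stationary distribution be π with π = πP and π_1 + π_2 + π_3 = 1.
π_1 = 0.38·π_1 + 0.22·π_2 + 0.32·π_3
π_2 = 0.24·π_1 + 0.38·π_2 + 0.38·π_3
Solving with the normalization constraint gives π = (0.3045, 0.3374, 0.3581).
So the stationary probability of Busy is 0.3045.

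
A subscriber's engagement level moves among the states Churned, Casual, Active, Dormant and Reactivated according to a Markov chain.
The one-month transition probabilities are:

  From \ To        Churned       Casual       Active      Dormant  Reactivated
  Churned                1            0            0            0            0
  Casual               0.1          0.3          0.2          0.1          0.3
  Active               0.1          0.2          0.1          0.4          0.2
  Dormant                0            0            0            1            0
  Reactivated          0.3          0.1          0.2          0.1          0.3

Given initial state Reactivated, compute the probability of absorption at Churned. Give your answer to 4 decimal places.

Let h(s) be the probability of absorption at Churned starting from transient state s. Then h(Churned) = 1 and h(Dormant) = 0. By first-step analysis:
h(Casual) = 0.1·1 + 0.3·h(Casual) + 0.2·h(Active) + 0.1·0 + 0.3·h(Reactivated)
h(Active) = 0.1·1 + 0.2·h(Casual) + 0.1·h(Active) + 0.4·0 + 0.2·h(Reactivated)
h(Reactivated) = 0.3·1 + 0.1·h(Casual) + 0.2·h(Active) + 0.1·0 + 0.3·h(Reactivated)
Solving: h(Casual) = 0.5029, h(Active) = 0.3567, h(Reactivated) = 0.6023.
Starting from Reactivated, the probability is 0.6023.

0.6023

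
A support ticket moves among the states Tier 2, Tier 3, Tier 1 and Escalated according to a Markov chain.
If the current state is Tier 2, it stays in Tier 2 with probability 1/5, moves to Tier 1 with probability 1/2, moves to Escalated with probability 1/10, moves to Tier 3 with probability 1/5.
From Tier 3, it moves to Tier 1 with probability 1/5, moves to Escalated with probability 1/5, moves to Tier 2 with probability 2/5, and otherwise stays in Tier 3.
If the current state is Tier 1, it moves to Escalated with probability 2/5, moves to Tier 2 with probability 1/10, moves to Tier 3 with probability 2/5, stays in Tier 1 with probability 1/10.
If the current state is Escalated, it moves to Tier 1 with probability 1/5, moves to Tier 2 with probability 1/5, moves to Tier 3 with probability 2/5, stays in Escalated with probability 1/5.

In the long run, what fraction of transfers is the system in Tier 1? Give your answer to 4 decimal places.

Let the stationary distribution be π with π = πP and π_1 + π_2 + π_3 + π_4 = 1.
π_1 = 0.2·π_1 + 0.4·π_2 + 0.1·π_3 + 0.2·π_4
π_2 = 0.2·π_1 + 0.2·π_2 + 0.4·π_3 + 0.4·π_4
π_3 = 0.5·π_1 + 0.2·π_2 + 0.1·π_3 + 0.2·π_4
Solving with the normalization constraint gives π = (0.2343, 0.2943, 0.2457, 0.2257).
So the stationary probability of Tier 1 is 0.2457.

0.2457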